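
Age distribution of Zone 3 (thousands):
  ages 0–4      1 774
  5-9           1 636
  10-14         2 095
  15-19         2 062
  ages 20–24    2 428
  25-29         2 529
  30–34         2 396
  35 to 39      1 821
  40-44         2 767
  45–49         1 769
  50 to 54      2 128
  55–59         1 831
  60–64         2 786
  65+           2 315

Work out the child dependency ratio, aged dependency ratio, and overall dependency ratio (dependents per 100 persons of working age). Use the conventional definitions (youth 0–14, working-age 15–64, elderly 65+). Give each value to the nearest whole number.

0–14: 1 774 + 1 636 + 2 095 = 5 505
15–64: 2 062 + 2 428 + 2 529 + 2 396 + 1 821 + 2 767 + 1 769 + 2 128 + 1 831 + 2 786 = 22 517
65+: 2 315
Youth dependency ratio = 5 505 / 22 517 × 100 = 24
Old-age dependency ratio = 2 315 / 22 517 × 100 = 10
Total dependency ratio = (5 505 + 2 315) / 22 517 × 100 = 7 820 / 22 517 × 100 = 35

Youth dependency ratio: 24
Old-age dependency ratio: 10
Total dependency ratio: 35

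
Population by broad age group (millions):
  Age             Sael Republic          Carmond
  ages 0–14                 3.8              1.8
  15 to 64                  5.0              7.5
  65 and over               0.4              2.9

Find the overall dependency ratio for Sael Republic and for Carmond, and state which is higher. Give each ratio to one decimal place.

Sael Republic: 84.0
Carmond: 62.7
Higher: Sael Republic

Sael Republic: (3.8 + 0.4) / 5.0 × 100 = 4.2 / 5.0 × 100 = 84.0
Carmond: (1.8 + 2.9) / 7.5 × 100 = 4.7 / 7.5 × 100 = 62.7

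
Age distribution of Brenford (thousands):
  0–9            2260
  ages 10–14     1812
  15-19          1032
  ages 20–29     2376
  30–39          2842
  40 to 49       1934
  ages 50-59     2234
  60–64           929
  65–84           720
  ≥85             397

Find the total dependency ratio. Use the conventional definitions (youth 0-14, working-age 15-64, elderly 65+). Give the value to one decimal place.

Total dependency ratio: 45.7

0–14: 2260 + 1812 = 4072
15–64: 1032 + 2376 + 2842 + 1934 + 2234 + 929 = 11347
65+: 720 + 397 = 1117
Total dependency ratio = (4072 + 1117) / 11347 × 100 = 5189 / 11347 × 100 = 45.7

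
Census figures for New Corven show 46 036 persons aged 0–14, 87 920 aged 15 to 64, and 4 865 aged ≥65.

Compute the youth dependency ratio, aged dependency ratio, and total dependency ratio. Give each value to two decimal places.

Youth dependency ratio: 52.36
Old-age dependency ratio: 5.53
Total dependency ratio: 57.89

Youth dependency ratio = 46 036 / 87 920 × 100 = 52.36
Old-age dependency ratio = 4 865 / 87 920 × 100 = 5.53
Total dependency ratio = (46 036 + 4 865) / 87 920 × 100 = 50 901 / 87 920 × 100 = 57.89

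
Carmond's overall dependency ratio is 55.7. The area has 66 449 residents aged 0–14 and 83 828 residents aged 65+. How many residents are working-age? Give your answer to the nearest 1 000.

Total dependency ratio = (youth + elderly) / working-age × 100
55.7 = (66 449 + 83 828) / W × 100
⇒ 270 000

Working-age: 270 000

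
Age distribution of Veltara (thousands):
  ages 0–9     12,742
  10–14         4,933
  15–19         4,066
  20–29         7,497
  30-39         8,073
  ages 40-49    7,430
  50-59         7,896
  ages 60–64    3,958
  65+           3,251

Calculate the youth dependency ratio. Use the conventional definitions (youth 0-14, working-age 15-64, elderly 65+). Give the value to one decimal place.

Youth dependency ratio: 45.4

0–14: 12,742 + 4,933 = 17,675
15–64: 4,066 + 7,497 + 8,073 + 7,430 + 7,896 + 3,958 = 38,920
65+: 3,251
Youth dependency ratio = 17,675 / 38,920 × 100 = 45.4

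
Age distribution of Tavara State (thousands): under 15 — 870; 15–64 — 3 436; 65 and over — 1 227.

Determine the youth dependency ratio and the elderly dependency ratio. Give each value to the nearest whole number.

Youth dependency ratio = 870 / 3 436 × 100 = 25
Old-age dependency ratio = 1 227 / 3 436 × 100 = 36

Youth dependency ratio: 25
Old-age dependency ratio: 36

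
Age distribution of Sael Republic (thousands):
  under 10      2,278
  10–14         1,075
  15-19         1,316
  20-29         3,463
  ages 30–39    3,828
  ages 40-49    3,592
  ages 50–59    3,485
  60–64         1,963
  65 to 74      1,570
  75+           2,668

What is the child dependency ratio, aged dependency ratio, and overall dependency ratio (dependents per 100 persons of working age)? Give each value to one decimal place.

Youth dependency ratio: 19.0
Old-age dependency ratio: 24.0
Total dependency ratio: 43.0

0–14: 2,278 + 1,075 = 3,353
15–64: 1,316 + 3,463 + 3,828 + 3,592 + 3,485 + 1,963 = 17,647
65+: 1,570 + 2,668 = 4,238
Youth dependency ratio = 3,353 / 17,647 × 100 = 19.0
Old-age dependency ratio = 4,238 / 17,647 × 100 = 24.0
Total dependency ratio = (3,353 + 4,238) / 17,647 × 100 = 7,591 / 17,647 × 100 = 43.0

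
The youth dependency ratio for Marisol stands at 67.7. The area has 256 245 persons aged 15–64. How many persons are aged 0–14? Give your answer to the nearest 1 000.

Aged 0–14: 173 000

Youth dependency ratio = youth / working-age × 100
67.7 = Y / 256 245 × 100
⇒ 173 000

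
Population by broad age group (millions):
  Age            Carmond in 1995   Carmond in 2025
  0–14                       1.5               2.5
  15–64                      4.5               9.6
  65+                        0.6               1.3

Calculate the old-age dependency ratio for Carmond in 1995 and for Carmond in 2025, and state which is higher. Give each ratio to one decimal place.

Carmond in 1995: 13.3
Carmond in 2025: 13.5
Higher: Carmond in 2025

Carmond in 1995: 0.6 / 4.5 × 100 = 13.3
Carmond in 2025: 1.3 / 9.6 × 100 = 13.5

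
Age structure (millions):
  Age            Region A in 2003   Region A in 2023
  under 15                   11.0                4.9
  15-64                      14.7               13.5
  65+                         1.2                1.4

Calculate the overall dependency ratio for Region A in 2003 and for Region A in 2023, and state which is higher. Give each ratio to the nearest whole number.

Region A in 2003: (11.0 + 1.2) / 14.7 × 100 = 12.2 / 14.7 × 100 = 83
Region A in 2023: (4.9 + 1.4) / 13.5 × 100 = 6.3 / 13.5 × 100 = 47

Region A in 2003: 83
Region A in 2023: 47
Higher: Region A in 2003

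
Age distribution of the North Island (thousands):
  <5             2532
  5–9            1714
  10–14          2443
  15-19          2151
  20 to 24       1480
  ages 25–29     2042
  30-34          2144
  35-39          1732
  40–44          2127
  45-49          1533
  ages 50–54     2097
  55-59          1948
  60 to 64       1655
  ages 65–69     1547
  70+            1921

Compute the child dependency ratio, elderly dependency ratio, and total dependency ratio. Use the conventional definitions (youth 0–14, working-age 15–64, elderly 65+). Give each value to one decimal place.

0–14: 2532 + 1714 + 2443 = 6689
15–64: 2151 + 1480 + 2042 + 2144 + 1732 + 2127 + 1533 + 2097 + 1948 + 1655 = 18909
65+: 1547 + 1921 = 3468
Youth dependency ratio = 6689 / 18909 × 100 = 35.4
Old-age dependency ratio = 3468 / 18909 × 100 = 18.3
Total dependency ratio = (6689 + 3468) / 18909 × 100 = 10157 / 18909 × 100 = 53.7

Youth dependency ratio: 35.4
Old-age dependency ratio: 18.3
Total dependency ratio: 53.7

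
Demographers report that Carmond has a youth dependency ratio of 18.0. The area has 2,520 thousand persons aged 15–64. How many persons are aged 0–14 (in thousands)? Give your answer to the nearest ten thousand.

Youth dependency ratio = youth / working-age × 100
18.0 = Y / 2,520 × 100
⇒ 450

Aged 0–14: 450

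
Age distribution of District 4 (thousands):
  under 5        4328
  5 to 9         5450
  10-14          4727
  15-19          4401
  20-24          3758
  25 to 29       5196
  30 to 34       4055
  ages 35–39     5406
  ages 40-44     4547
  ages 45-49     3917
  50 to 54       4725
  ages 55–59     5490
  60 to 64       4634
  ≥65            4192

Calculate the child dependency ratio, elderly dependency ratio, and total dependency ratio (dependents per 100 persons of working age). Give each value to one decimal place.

Youth dependency ratio: 31.4
Old-age dependency ratio: 9.1
Total dependency ratio: 40.5

0–14: 4328 + 5450 + 4727 = 14505
15–64: 4401 + 3758 + 5196 + 4055 + 5406 + 4547 + 3917 + 4725 + 5490 + 4634 = 46129
65+: 4192
Youth dependency ratio = 14505 / 46129 × 100 = 31.4
Old-age dependency ratio = 4192 / 46129 × 100 = 9.1
Total dependency ratio = (14505 + 4192) / 46129 × 100 = 18697 / 46129 × 100 = 40.5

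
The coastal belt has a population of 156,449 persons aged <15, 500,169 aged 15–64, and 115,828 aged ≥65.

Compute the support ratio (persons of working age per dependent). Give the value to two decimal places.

Support ratio = 500,169 / (156,449 + 115,828) = 500,169 / 272,277 = 1.84

Support ratio: 1.84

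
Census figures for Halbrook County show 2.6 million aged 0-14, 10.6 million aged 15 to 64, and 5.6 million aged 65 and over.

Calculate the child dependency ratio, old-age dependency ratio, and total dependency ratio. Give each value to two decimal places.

Youth dependency ratio: 24.53
Old-age dependency ratio: 52.83
Total dependency ratio: 77.36

Youth dependency ratio = 2.6 / 10.6 × 100 = 24.53
Old-age dependency ratio = 5.6 / 10.6 × 100 = 52.83
Total dependency ratio = (2.6 + 5.6) / 10.6 × 100 = 8.2 / 10.6 × 100 = 77.36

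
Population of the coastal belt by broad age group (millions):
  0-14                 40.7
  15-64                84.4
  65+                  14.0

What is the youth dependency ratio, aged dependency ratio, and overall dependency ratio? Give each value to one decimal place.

Youth dependency ratio: 48.2
Old-age dependency ratio: 16.6
Total dependency ratio: 64.8

Youth dependency ratio = 40.7 / 84.4 × 100 = 48.2
Old-age dependency ratio = 14.0 / 84.4 × 100 = 16.6
Total dependency ratio = (40.7 + 14.0) / 84.4 × 100 = 54.7 / 84.4 × 100 = 64.8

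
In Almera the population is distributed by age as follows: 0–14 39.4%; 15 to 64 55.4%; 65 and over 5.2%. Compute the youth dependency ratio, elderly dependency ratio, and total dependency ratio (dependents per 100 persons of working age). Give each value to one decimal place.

Youth dependency ratio = 39.4 / 55.4 × 100 = 71.1
Old-age dependency ratio = 5.2 / 55.4 × 100 = 9.4
Total dependency ratio = (39.4 + 5.2) / 55.4 × 100 = 44.6 / 55.4 × 100 = 80.5

Youth dependency ratio: 71.1
Old-age dependency ratio: 9.4
Total dependency ratio: 80.5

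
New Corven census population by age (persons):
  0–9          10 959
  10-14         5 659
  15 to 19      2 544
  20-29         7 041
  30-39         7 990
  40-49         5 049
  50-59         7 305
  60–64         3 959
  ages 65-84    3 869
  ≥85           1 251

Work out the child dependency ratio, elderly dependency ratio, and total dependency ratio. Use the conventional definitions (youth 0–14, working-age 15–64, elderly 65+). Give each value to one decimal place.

Youth dependency ratio: 49.0
Old-age dependency ratio: 15.1
Total dependency ratio: 64.1

0–14: 10 959 + 5 659 = 16 618
15–64: 2 544 + 7 041 + 7 990 + 5 049 + 7 305 + 3 959 = 33 888
65+: 3 869 + 1 251 = 5 120
Youth dependency ratio = 16 618 / 33 888 × 100 = 49.0
Old-age dependency ratio = 5 120 / 33 888 × 100 = 15.1
Total dependency ratio = (16 618 + 5 120) / 33 888 × 100 = 21 738 / 33 888 × 100 = 64.1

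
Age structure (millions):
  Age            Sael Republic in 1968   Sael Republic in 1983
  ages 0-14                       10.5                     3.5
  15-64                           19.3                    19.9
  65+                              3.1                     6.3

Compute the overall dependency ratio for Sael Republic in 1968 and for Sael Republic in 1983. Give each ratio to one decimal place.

Sael Republic in 1968: 70.5
Sael Republic in 1983: 49.2

Sael Republic in 1968: (10.5 + 3.1) / 19.3 × 100 = 13.6 / 19.3 × 100 = 70.5
Sael Republic in 1983: (3.5 + 6.3) / 19.9 × 100 = 9.8 / 19.9 × 100 = 49.2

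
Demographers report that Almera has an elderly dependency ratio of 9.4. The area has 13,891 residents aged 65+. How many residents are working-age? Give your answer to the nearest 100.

Old-age dependency ratio = elderly / working-age × 100
9.4 = 13,891 / W × 100
⇒ 147,800

Working-age: 147,800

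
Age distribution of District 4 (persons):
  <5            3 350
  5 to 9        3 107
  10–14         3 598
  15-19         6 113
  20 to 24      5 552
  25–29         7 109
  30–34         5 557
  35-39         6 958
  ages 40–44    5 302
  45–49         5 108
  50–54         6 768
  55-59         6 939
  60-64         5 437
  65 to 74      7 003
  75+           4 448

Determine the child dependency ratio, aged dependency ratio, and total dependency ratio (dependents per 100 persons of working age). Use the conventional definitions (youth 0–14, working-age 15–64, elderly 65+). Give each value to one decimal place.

Youth dependency ratio: 16.5
Old-age dependency ratio: 18.8
Total dependency ratio: 35.3

0–14: 3 350 + 3 107 + 3 598 = 10 055
15–64: 6 113 + 5 552 + 7 109 + 5 557 + 6 958 + 5 302 + 5 108 + 6 768 + 6 939 + 5 437 = 60 843
65+: 7 003 + 4 448 = 11 451
Youth dependency ratio = 10 055 / 60 843 × 100 = 16.5
Old-age dependency ratio = 11 451 / 60 843 × 100 = 18.8
Total dependency ratio = (10 055 + 11 451) / 60 843 × 100 = 21 506 / 60 843 × 100 = 35.3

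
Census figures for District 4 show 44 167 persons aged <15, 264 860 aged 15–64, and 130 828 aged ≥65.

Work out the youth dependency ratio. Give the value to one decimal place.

Youth dependency ratio: 16.7

Youth dependency ratio = 44 167 / 264 860 × 100 = 16.7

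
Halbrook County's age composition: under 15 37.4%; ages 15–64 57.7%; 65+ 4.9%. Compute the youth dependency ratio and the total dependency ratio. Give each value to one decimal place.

Youth dependency ratio: 64.8
Total dependency ratio: 73.3

Youth dependency ratio = 37.4 / 57.7 × 100 = 64.8
Total dependency ratio = (37.4 + 4.9) / 57.7 × 100 = 42.3 / 57.7 × 100 = 73.3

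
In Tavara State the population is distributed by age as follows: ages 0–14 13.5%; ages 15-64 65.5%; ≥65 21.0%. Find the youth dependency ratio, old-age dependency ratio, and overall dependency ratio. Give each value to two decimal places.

Youth dependency ratio = 13.5 / 65.5 × 100 = 20.61
Old-age dependency ratio = 21.0 / 65.5 × 100 = 32.06
Total dependency ratio = (13.5 + 21.0) / 65.5 × 100 = 34.5 / 65.5 × 100 = 52.67

Youth dependency ratio: 20.61
Old-age dependency ratio: 32.06
Total dependency ratio: 52.67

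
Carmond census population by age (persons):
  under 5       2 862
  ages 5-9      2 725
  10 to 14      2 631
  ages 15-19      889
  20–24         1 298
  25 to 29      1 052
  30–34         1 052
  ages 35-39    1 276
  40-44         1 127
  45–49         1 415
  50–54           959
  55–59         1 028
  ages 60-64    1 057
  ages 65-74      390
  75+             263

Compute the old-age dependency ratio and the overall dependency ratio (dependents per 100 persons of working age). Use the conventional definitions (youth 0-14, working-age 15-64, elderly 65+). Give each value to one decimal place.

0–14: 2 862 + 2 725 + 2 631 = 8 218
15–64: 889 + 1 298 + 1 052 + 1 052 + 1 276 + 1 127 + 1 415 + 959 + 1 028 + 1 057 = 11 153
65+: 390 + 263 = 653
Old-age dependency ratio = 653 / 11 153 × 100 = 5.9
Total dependency ratio = (8 218 + 653) / 11 153 × 100 = 8 871 / 11 153 × 100 = 79.5

Old-age dependency ratio: 5.9
Total dependency ratio: 79.5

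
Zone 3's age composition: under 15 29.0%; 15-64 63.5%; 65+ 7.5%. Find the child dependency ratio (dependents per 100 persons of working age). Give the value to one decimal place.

Youth dependency ratio = 29.0 / 63.5 × 100 = 45.7

Youth dependency ratio: 45.7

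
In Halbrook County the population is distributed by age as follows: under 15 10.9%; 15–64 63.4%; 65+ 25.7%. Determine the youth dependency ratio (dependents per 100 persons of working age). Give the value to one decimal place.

Youth dependency ratio: 17.2

Youth dependency ratio = 10.9 / 63.4 × 100 = 17.2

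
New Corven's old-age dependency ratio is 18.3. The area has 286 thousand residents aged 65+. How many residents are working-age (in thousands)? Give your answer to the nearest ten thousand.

Old-age dependency ratio = elderly / working-age × 100
18.3 = 286 / W × 100
⇒ 1 560

Working-age: 1 560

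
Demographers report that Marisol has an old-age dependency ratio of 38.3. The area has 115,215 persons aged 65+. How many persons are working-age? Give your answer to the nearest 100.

Old-age dependency ratio = elderly / working-age × 100
38.3 = 115,215 / W × 100
⇒ 300,800

Working-age: 300,800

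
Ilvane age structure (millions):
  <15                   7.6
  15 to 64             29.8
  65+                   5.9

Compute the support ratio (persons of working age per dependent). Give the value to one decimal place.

Support ratio: 2.2

Support ratio = 29.8 / (7.6 + 5.9) = 29.8 / 13.5 = 2.2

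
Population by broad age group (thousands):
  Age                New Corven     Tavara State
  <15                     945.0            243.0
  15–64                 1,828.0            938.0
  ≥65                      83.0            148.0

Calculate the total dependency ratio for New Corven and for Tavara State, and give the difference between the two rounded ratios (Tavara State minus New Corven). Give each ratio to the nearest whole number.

New Corven: 56
Tavara State: 42
Difference: -14

New Corven: (945.0 + 83.0) / 1,828.0 × 100 = 1,028.0 / 1,828.0 × 100 = 56
Tavara State: (243.0 + 148.0) / 938.0 × 100 = 391.0 / 938.0 × 100 = 42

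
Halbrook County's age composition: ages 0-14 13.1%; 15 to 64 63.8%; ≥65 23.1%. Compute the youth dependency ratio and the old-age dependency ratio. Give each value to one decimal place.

Youth dependency ratio: 20.5
Old-age dependency ratio: 36.2

Youth dependency ratio = 13.1 / 63.8 × 100 = 20.5
Old-age dependency ratio = 23.1 / 63.8 × 100 = 36.2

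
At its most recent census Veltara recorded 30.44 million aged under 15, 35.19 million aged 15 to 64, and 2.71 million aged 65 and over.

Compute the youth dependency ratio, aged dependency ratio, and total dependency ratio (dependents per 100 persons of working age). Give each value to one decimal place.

Youth dependency ratio: 86.5
Old-age dependency ratio: 7.7
Total dependency ratio: 94.2

Youth dependency ratio = 30.44 / 35.19 × 100 = 86.5
Old-age dependency ratio = 2.71 / 35.19 × 100 = 7.7
Total dependency ratio = (30.44 + 2.71) / 35.19 × 100 = 33.15 / 35.19 × 100 = 94.2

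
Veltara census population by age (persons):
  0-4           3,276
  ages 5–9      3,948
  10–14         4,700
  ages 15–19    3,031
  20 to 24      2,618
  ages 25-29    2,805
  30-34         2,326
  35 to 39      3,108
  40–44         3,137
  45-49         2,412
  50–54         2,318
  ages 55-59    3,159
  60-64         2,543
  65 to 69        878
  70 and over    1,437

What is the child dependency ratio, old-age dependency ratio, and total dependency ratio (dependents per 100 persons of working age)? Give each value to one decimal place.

Youth dependency ratio: 43.4
Old-age dependency ratio: 8.4
Total dependency ratio: 51.9

0–14: 3,276 + 3,948 + 4,700 = 11,924
15–64: 3,031 + 2,618 + 2,805 + 2,326 + 3,108 + 3,137 + 2,412 + 2,318 + 3,159 + 2,543 = 27,457
65+: 878 + 1,437 = 2,315
Youth dependency ratio = 11,924 / 27,457 × 100 = 43.4
Old-age dependency ratio = 2,315 / 27,457 × 100 = 8.4
Total dependency ratio = (11,924 + 2,315) / 27,457 × 100 = 14,239 / 27,457 × 100 = 51.9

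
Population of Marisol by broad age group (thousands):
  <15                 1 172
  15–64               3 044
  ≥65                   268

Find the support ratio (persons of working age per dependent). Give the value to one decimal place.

Support ratio = 3 044 / (1 172 + 268) = 3 044 / 1 440 = 2.1

Support ratio: 2.1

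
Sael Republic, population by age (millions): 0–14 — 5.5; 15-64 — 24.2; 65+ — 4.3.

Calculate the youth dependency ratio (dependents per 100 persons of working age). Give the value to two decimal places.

Youth dependency ratio = 5.5 / 24.2 × 100 = 22.73

Youth dependency ratio: 22.73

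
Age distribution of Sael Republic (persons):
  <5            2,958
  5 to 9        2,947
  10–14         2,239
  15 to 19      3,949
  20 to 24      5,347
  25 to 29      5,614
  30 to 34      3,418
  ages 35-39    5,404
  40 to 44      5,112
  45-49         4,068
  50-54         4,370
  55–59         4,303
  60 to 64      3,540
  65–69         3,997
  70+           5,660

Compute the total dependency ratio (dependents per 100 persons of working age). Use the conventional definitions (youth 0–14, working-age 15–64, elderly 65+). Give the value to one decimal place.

Total dependency ratio: 39.4

0–14: 2,958 + 2,947 + 2,239 = 8,144
15–64: 3,949 + 5,347 + 5,614 + 3,418 + 5,404 + 5,112 + 4,068 + 4,370 + 4,303 + 3,540 = 45,125
65+: 3,997 + 5,660 = 9,657
Total dependency ratio = (8,144 + 9,657) / 45,125 × 100 = 17,801 / 45,125 × 100 = 39.4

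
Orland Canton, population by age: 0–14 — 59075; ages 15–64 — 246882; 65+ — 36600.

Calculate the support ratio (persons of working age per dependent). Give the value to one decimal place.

Support ratio = 246882 / (59075 + 36600) = 246882 / 95675 = 2.6

Support ratio: 2.6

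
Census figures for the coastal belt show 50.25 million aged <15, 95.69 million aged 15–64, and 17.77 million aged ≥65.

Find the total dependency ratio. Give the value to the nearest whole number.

Total dependency ratio = (50.25 + 17.77) / 95.69 × 100 = 68.02 / 95.69 × 100 = 71

Total dependency ratio: 71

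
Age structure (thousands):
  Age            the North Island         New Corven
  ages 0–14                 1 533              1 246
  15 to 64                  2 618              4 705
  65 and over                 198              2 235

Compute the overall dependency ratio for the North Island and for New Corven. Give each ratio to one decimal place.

the North Island: 66.1
New Corven: 74.0

the North Island: (1 533 + 198) / 2 618 × 100 = 1 731 / 2 618 × 100 = 66.1
New Corven: (1 246 + 2 235) / 4 705 × 100 = 3 481 / 4 705 × 100 = 74.0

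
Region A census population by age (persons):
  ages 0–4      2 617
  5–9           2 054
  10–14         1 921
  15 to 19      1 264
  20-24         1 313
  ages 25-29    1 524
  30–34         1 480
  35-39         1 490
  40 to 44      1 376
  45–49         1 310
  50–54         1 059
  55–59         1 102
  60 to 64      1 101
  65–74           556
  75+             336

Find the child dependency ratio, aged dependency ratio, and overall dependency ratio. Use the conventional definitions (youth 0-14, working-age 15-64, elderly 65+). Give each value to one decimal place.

0–14: 2 617 + 2 054 + 1 921 = 6 592
15–64: 1 264 + 1 313 + 1 524 + 1 480 + 1 490 + 1 376 + 1 310 + 1 059 + 1 102 + 1 101 = 13 019
65+: 556 + 336 = 892
Youth dependency ratio = 6 592 / 13 019 × 100 = 50.6
Old-age dependency ratio = 892 / 13 019 × 100 = 6.9
Total dependency ratio = (6 592 + 892) / 13 019 × 100 = 7 484 / 13 019 × 100 = 57.5

Youth dependency ratio: 50.6
Old-age dependency ratio: 6.9
Total dependency ratio: 57.5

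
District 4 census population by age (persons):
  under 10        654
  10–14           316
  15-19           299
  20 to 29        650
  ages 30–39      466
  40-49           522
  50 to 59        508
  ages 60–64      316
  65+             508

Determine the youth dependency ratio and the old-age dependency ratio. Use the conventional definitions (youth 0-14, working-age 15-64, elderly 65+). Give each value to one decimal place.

Youth dependency ratio: 35.1
Old-age dependency ratio: 18.4

0–14: 654 + 316 = 970
15–64: 299 + 650 + 466 + 522 + 508 + 316 = 2,761
65+: 508
Youth dependency ratio = 970 / 2,761 × 100 = 35.1
Old-age dependency ratio = 508 / 2,761 × 100 = 18.4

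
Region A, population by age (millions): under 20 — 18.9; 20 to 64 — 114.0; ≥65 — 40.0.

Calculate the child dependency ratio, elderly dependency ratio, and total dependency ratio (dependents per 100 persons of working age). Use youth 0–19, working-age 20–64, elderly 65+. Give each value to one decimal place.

Youth dependency ratio: 16.6
Old-age dependency ratio: 35.1
Total dependency ratio: 51.7

Youth dependency ratio = 18.9 / 114.0 × 100 = 16.6
Old-age dependency ratio = 40.0 / 114.0 × 100 = 35.1
Total dependency ratio = (18.9 + 40.0) / 114.0 × 100 = 58.9 / 114.0 × 100 = 51.7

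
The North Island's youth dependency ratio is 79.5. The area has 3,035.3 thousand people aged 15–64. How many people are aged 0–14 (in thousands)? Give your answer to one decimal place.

Youth dependency ratio = youth / working-age × 100
79.5 = Y / 3,035.3 × 100
⇒ 2,413.1

Aged 0–14: 2,413.1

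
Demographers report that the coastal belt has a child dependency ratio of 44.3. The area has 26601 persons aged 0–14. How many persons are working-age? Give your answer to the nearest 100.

Working-age: 60000

Youth dependency ratio = youth / working-age × 100
44.3 = 26601 / W × 100
⇒ 60000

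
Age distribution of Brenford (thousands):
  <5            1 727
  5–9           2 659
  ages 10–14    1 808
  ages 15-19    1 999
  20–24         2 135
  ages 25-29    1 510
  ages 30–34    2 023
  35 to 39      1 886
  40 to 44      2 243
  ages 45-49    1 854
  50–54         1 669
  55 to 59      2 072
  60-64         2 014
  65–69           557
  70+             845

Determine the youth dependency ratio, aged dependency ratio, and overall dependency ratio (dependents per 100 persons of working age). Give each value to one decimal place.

0–14: 1 727 + 2 659 + 1 808 = 6 194
15–64: 1 999 + 2 135 + 1 510 + 2 023 + 1 886 + 2 243 + 1 854 + 1 669 + 2 072 + 2 014 = 19 405
65+: 557 + 845 = 1 402
Youth dependency ratio = 6 194 / 19 405 × 100 = 31.9
Old-age dependency ratio = 1 402 / 19 405 × 100 = 7.2
Total dependency ratio = (6 194 + 1 402) / 19 405 × 100 = 7 596 / 19 405 × 100 = 39.1

Youth dependency ratio: 31.9
Old-age dependency ratio: 7.2
Total dependency ratio: 39.1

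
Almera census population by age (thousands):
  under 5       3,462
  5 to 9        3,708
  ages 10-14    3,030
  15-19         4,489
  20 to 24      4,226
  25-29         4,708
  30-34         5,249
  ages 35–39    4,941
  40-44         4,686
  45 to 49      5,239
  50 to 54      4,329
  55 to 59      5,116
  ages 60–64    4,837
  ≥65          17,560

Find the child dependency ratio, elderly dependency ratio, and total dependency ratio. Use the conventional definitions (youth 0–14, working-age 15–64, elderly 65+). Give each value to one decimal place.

Youth dependency ratio: 21.3
Old-age dependency ratio: 36.7
Total dependency ratio: 58.1

0–14: 3,462 + 3,708 + 3,030 = 10,200
15–64: 4,489 + 4,226 + 4,708 + 5,249 + 4,941 + 4,686 + 5,239 + 4,329 + 5,116 + 4,837 = 47,820
65+: 17,560
Youth dependency ratio = 10,200 / 47,820 × 100 = 21.3
Old-age dependency ratio = 17,560 / 47,820 × 100 = 36.7
Total dependency ratio = (10,200 + 17,560) / 47,820 × 100 = 27,760 / 47,820 × 100 = 58.1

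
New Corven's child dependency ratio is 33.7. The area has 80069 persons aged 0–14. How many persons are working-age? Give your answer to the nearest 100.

Youth dependency ratio = youth / working-age × 100
33.7 = 80069 / W × 100
⇒ 237600

Working-age: 237600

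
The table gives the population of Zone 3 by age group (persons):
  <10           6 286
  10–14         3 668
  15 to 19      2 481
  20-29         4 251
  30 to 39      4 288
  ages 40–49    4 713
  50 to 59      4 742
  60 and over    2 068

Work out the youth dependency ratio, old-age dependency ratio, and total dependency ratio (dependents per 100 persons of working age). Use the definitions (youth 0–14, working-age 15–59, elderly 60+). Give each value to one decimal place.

0–14: 6 286 + 3 668 = 9 954
15–59: 2 481 + 4 251 + 4 288 + 4 713 + 4 742 = 20 475
60+: 2 068
Youth dependency ratio = 9 954 / 20 475 × 100 = 48.6
Old-age dependency ratio = 2 068 / 20 475 × 100 = 10.1
Total dependency ratio = (9 954 + 2 068) / 20 475 × 100 = 12 022 / 20 475 × 100 = 58.7

Youth dependency ratio: 48.6
Old-age dependency ratio: 10.1
Total dependency ratio: 58.7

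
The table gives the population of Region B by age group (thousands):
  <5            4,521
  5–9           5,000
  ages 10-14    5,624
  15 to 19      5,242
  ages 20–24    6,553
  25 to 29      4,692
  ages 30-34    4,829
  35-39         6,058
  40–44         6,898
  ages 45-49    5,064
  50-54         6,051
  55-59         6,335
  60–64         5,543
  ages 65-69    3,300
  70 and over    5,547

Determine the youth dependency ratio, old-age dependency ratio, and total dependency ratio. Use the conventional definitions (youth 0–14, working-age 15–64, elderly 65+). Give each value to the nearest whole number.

Youth dependency ratio: 26
Old-age dependency ratio: 15
Total dependency ratio: 42

0–14: 4,521 + 5,000 + 5,624 = 15,145
15–64: 5,242 + 6,553 + 4,692 + 4,829 + 6,058 + 6,898 + 5,064 + 6,051 + 6,335 + 5,543 = 57,265
65+: 3,300 + 5,547 = 8,847
Youth dependency ratio = 15,145 / 57,265 × 100 = 26
Old-age dependency ratio = 8,847 / 57,265 × 100 = 15
Total dependency ratio = (15,145 + 8,847) / 57,265 × 100 = 23,992 / 57,265 × 100 = 42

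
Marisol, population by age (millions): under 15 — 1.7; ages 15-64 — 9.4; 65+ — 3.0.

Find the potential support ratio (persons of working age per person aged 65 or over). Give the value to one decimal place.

Potential support ratio = 9.4 / 3.0 = 3.1

Potential support ratio: 3.1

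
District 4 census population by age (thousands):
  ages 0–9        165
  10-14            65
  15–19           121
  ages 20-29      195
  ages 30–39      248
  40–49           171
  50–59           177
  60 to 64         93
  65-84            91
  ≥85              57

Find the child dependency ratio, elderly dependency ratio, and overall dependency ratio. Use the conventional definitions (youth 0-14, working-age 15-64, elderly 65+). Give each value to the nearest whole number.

0–14: 165 + 65 = 230
15–64: 121 + 195 + 248 + 171 + 177 + 93 = 1,005
65+: 91 + 57 = 148
Youth dependency ratio = 230 / 1,005 × 100 = 23
Old-age dependency ratio = 148 / 1,005 × 100 = 15
Total dependency ratio = (230 + 148) / 1,005 × 100 = 378 / 1,005 × 100 = 38

Youth dependency ratio: 23
Old-age dependency ratio: 15
Total dependency ratio: 38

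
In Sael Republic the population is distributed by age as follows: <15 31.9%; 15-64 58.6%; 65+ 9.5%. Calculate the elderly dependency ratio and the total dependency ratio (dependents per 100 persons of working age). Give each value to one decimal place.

Old-age dependency ratio: 16.2
Total dependency ratio: 70.6

Old-age dependency ratio = 9.5 / 58.6 × 100 = 16.2
Total dependency ratio = (31.9 + 9.5) / 58.6 × 100 = 41.4 / 58.6 × 100 = 70.6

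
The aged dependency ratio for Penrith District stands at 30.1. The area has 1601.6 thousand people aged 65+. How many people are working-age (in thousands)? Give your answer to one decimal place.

Old-age dependency ratio = elderly / working-age × 100
30.1 = 1601.6 / W × 100
⇒ 5320.9

Working-age: 5320.9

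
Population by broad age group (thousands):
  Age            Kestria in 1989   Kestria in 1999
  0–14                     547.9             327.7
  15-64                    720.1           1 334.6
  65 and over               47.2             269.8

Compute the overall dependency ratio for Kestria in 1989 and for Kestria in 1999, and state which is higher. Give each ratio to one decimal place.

Kestria in 1989: (547.9 + 47.2) / 720.1 × 100 = 595.1 / 720.1 × 100 = 82.6
Kestria in 1999: (327.7 + 269.8) / 1 334.6 × 100 = 597.5 / 1 334.6 × 100 = 44.8

Kestria in 1989: 82.6
Kestria in 1999: 44.8
Higher: Kestria in 1989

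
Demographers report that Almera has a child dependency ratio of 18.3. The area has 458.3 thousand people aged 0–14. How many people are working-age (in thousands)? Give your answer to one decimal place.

Working-age: 2,504.4

Youth dependency ratio = youth / working-age × 100
18.3 = 458.3 / W × 100
⇒ 2,504.4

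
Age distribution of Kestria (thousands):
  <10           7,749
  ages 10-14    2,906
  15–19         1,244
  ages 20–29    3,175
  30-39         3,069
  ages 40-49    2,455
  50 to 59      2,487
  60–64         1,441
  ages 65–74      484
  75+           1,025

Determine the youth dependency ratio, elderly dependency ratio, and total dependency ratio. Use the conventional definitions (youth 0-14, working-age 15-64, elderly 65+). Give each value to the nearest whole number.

Youth dependency ratio: 77
Old-age dependency ratio: 11
Total dependency ratio: 88

0–14: 7,749 + 2,906 = 10,655
15–64: 1,244 + 3,175 + 3,069 + 2,455 + 2,487 + 1,441 = 13,871
65+: 484 + 1,025 = 1,509
Youth dependency ratio = 10,655 / 13,871 × 100 = 77
Old-age dependency ratio = 1,509 / 13,871 × 100 = 11
Total dependency ratio = (10,655 + 1,509) / 13,871 × 100 = 12,164 / 13,871 × 100 = 88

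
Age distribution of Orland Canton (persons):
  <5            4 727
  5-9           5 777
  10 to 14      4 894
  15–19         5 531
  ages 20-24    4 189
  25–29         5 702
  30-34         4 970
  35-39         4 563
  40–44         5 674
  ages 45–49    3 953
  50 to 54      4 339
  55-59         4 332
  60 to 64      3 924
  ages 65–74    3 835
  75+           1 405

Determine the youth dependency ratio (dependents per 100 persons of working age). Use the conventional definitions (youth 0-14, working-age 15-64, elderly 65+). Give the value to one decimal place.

0–14: 4 727 + 5 777 + 4 894 = 15 398
15–64: 5 531 + 4 189 + 5 702 + 4 970 + 4 563 + 5 674 + 3 953 + 4 339 + 4 332 + 3 924 = 47 177
65+: 3 835 + 1 405 = 5 240
Youth dependency ratio = 15 398 / 47 177 × 100 = 32.6

Youth dependency ratio: 32.6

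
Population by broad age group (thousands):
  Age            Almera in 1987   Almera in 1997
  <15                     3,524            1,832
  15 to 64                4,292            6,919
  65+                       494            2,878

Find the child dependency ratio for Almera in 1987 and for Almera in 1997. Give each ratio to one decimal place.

Almera in 1987: 82.1
Almera in 1997: 26.5

Almera in 1987: 3,524 / 4,292 × 100 = 82.1
Almera in 1997: 1,832 / 6,919 × 100 = 26.5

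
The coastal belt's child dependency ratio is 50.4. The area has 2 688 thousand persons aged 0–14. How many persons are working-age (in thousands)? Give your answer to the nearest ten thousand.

Youth dependency ratio = youth / working-age × 100
50.4 = 2 688 / W × 100
⇒ 5 330

Working-age: 5 330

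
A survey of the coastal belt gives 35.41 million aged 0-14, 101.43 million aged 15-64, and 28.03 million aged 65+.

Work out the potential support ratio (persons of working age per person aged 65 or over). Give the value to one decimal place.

Potential support ratio = 101.43 / 28.03 = 3.6

Potential support ratio: 3.6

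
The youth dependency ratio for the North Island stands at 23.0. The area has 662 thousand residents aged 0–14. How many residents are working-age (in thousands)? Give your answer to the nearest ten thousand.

Youth dependency ratio = youth / working-age × 100
23.0 = 662 / W × 100
⇒ 2 880

Working-age: 2 880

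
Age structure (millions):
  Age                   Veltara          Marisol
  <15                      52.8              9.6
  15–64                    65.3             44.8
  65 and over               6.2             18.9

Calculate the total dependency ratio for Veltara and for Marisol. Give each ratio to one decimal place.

Veltara: 90.4
Marisol: 63.6

Veltara: (52.8 + 6.2) / 65.3 × 100 = 59.0 / 65.3 × 100 = 90.4
Marisol: (9.6 + 18.9) / 44.8 × 100 = 28.5 / 44.8 × 100 = 63.6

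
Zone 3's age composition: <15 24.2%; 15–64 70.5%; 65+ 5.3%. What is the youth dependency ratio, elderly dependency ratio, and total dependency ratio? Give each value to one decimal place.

Youth dependency ratio: 34.3
Old-age dependency ratio: 7.5
Total dependency ratio: 41.8

Youth dependency ratio = 24.2 / 70.5 × 100 = 34.3
Old-age dependency ratio = 5.3 / 70.5 × 100 = 7.5
Total dependency ratio = (24.2 + 5.3) / 70.5 × 100 = 29.5 / 70.5 × 100 = 41.8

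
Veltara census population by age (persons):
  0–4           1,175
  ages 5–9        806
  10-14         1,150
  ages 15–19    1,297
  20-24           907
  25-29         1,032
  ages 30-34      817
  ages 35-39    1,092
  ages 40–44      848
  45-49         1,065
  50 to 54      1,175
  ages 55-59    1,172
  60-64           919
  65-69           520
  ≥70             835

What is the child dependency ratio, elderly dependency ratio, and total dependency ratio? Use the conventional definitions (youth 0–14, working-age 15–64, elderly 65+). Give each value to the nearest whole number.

Youth dependency ratio: 30
Old-age dependency ratio: 13
Total dependency ratio: 43

0–14: 1,175 + 806 + 1,150 = 3,131
15–64: 1,297 + 907 + 1,032 + 817 + 1,092 + 848 + 1,065 + 1,175 + 1,172 + 919 = 10,324
65+: 520 + 835 = 1,355
Youth dependency ratio = 3,131 / 10,324 × 100 = 30
Old-age dependency ratio = 1,355 / 10,324 × 100 = 13
Total dependency ratio = (3,131 + 1,355) / 10,324 × 100 = 4,486 / 10,324 × 100 = 43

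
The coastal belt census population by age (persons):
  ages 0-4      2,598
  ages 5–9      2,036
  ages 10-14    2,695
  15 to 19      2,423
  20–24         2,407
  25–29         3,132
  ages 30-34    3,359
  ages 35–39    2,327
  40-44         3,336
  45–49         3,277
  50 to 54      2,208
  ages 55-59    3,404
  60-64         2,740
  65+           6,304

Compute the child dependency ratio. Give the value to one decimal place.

0–14: 2,598 + 2,036 + 2,695 = 7,329
15–64: 2,423 + 2,407 + 3,132 + 3,359 + 2,327 + 3,336 + 3,277 + 2,208 + 3,404 + 2,740 = 28,613
65+: 6,304
Youth dependency ratio = 7,329 / 28,613 × 100 = 25.6

Youth dependency ratio: 25.6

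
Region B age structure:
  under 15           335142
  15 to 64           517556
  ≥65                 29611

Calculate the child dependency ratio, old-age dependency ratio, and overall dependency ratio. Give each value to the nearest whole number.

Youth dependency ratio = 335142 / 517556 × 100 = 65
Old-age dependency ratio = 29611 / 517556 × 100 = 6
Total dependency ratio = (335142 + 29611) / 517556 × 100 = 364753 / 517556 × 100 = 70

Youth dependency ratio: 65
Old-age dependency ratio: 6
Total dependency ratio: 70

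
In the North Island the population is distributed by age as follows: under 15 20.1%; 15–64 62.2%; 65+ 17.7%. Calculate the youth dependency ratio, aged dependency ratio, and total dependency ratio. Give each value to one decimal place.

Youth dependency ratio = 20.1 / 62.2 × 100 = 32.3
Old-age dependency ratio = 17.7 / 62.2 × 100 = 28.5
Total dependency ratio = (20.1 + 17.7) / 62.2 × 100 = 37.8 / 62.2 × 100 = 60.8

Youth dependency ratio: 32.3
Old-age dependency ratio: 28.5
Total dependency ratio: 60.8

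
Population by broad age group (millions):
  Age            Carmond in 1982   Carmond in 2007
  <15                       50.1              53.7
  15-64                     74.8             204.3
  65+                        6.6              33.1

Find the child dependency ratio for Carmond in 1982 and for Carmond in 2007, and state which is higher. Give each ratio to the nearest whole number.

Carmond in 1982: 67
Carmond in 2007: 26
Higher: Carmond in 1982

Carmond in 1982: 50.1 / 74.8 × 100 = 67
Carmond in 2007: 53.7 / 204.3 × 100 = 26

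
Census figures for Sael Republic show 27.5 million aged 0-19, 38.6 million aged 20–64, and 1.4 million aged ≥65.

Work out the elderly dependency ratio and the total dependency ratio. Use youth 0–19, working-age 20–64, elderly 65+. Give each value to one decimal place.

Old-age dependency ratio = 1.4 / 38.6 × 100 = 3.6
Total dependency ratio = (27.5 + 1.4) / 38.6 × 100 = 28.9 / 38.6 × 100 = 74.9

Old-age dependency ratio: 3.6
Total dependency ratio: 74.9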